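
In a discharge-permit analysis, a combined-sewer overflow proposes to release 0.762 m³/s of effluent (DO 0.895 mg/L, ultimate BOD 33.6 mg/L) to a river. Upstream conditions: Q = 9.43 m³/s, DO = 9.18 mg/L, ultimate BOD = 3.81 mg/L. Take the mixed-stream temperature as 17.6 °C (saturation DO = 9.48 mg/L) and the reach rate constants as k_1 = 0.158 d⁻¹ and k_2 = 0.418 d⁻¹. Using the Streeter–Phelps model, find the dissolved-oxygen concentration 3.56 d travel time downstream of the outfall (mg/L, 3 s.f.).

DO ≈ 8.01 mg/L

Mixed DO = (9.43×9.18 + 0.762×0.895)/(9.43+0.762) = 87.25/10.19 = 8.561 mg/L.
Mixed L₀ = (9.43×3.81 + 0.762×33.6)/(10.19) = 61.53/10.19 = 6.037 mg/L.
Initial deficit D₀ = C_s − DO₀ = 9.48 − 8.561 = 0.9194 mg/L.
D(3.56) = [0.158×6.037/(0.418−0.158)](e^(−0.158×3.56) − e^(−0.418×3.56)) + 0.9194 e^(−0.418×3.56)
= 3.669 × (0.5698 − 0.2258) + 0.9194 × 0.2258 = 1.470 mg/L.
DO = 9.48 − 1.470 = 8.010 mg/L.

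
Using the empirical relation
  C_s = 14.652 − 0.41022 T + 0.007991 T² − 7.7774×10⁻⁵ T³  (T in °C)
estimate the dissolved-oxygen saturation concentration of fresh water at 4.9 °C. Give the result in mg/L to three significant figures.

C_s ≈ 12.8 mg/L

C_s = 14.652 − 0.41022×4.9 + 0.007991×4.9² − 7.7774×10⁻⁵×4.9³ = 12.82 mg/L.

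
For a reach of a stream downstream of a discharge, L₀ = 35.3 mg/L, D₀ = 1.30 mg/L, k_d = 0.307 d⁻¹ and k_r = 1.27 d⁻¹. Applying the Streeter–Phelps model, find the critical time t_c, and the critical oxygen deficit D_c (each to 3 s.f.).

t_c ≈ 1.35 d; D_c ≈ 5.64 mg/L

t_c = [1/(k_r−k_d)] ln[(k_r/k_d)(1 − D₀(k_r−k_d)/(k_d L₀))]
= [1/(1.27−0.307)] ln[(1.27/0.307)(1 − 1.30×0.9630/(0.307×35.3))]
= (1/0.9630) ln[4.137 × 0.8845] = 1.038 × ln(3.659) = 1.038 × 1.297 = 1.347 d.
L(t_c) = L₀ e^(−k_d t_c) = 35.3 × 0.6613 = 23.34 mg/L, and at the critical point k_r D_c = k_d L, so D_c = (0.307/1.27) × 23.34 = 5.643 mg/L.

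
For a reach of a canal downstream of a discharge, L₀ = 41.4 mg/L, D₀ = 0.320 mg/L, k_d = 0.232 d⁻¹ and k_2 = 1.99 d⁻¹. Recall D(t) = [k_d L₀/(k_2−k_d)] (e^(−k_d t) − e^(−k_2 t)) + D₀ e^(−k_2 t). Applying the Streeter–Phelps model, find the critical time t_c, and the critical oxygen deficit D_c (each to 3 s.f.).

At the critical point dD/dt = 0, so k_d L₀ e^(−k_d t) = k_2 D. Substituting D(t) from the Streeter–Phelps equation and solving for t gives
t_c = ln[(k_2/k_d)(1 − D₀(k_2−k_d)/(k_d L₀))] / (k_2−k_d).
Here k_2−k_d = 1.758 d⁻¹ and 1 − D₀(k_2−k_d)/(k_d L₀) = 1 − 0.320×1.758/(0.232×41.4) = 0.9414, so
t_c = ln(8.578 × 0.9414) / 1.758 = 2.089 / 1.758 = 1.188 d.
D_c = (k_d/k_2) L₀ e^(−k_d t_c) = (0.232/1.99) × 41.4 × e^(−0.232×1.188) = 0.1166 × 41.4 × 0.7591 = 3.664 mg/L.

t_c ≈ 1.19 d; D_c ≈ 3.66 mg/L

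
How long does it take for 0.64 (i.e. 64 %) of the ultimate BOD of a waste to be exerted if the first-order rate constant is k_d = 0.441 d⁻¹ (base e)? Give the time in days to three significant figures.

y/L₀ = 1 − e^(−k_d t) = 0.64 ⇒ e^(−k_d t) = 0.360
t = −ln(0.360) / 0.441 = 1.022 / 0.441 = 2.317 d.

t ≈ 2.32 d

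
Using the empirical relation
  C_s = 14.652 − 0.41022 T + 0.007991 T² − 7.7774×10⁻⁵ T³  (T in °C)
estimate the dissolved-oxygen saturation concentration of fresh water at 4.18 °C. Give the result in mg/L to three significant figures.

C_s = 14.652 − 0.41022×4.18 + 0.007991×4.18² − 7.7774×10⁻⁵×4.18³ = 13.07 mg/L.

C_s ≈ 13.1 mg/L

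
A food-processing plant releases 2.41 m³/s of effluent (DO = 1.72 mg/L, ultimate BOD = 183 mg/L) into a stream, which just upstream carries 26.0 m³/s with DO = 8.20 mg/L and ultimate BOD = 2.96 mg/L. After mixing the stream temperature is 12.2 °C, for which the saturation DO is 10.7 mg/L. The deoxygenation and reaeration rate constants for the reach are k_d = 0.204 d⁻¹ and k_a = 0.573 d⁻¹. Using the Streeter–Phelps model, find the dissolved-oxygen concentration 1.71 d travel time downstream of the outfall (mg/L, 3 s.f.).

Mixed DO = (26.0×8.20 + 2.41×1.72)/(26.0+2.41) = 217.3/28.41 = 7.650 mg/L.
Mixed L₀ = (26.0×2.96 + 2.41×183)/(28.41) = 518.0/28.41 = 18.23 mg/L.
Initial deficit D₀ = C_s − DO₀ = 10.7 − 7.650 = 3.050 mg/L.
D(1.71) = [0.204×18.23/(0.573−0.204)](e^(−0.204×1.71) − e^(−0.573×1.71)) + 3.050 e^(−0.573×1.71)
= 10.08 × (0.7055 − 0.3754) + 3.050 × 0.3754 = 4.472 mg/L.
DO = 10.7 − 4.472 = 6.228 mg/L.

DO ≈ 6.23 mg/L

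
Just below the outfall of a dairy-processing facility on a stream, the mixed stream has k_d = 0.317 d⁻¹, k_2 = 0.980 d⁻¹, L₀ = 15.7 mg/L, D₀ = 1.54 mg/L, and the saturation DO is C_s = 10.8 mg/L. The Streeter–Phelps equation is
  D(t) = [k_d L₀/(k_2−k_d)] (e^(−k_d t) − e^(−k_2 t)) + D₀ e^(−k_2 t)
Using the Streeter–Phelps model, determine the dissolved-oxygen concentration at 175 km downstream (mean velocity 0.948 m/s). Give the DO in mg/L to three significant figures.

Travel time t = x/v = 175 km / (0.948 m/s) = 175000 m / 0.948 m/s = 184600 s = 2.137 d.
k_d L₀/(k_2−k_d) = 0.317×15.7/(0.980−0.317) = 4.977/0.6630 = 7.507 mg/L.
e^(−k_d t) = e^(−0.317×2.137) = 0.5080; e^(−k_2 t) = e^(−0.980×2.137) = 0.1232.
D = 7.507 × (0.5080 − 0.1232) + 1.54 × 0.1232 = 2.888 + 0.1897 = 3.078 mg/L.
DO = C_s − D = 10.8 − 3.078 = 7.722 mg/L.

DO ≈ 7.72 mg/L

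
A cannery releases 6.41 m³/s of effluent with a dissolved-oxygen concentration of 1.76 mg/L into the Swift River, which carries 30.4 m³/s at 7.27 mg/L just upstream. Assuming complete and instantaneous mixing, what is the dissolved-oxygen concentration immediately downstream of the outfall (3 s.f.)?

Flow-weighted mixing: C = (Q_r C_r + Q_w C_w)/(Q_r + Q_w)
= (30.4×7.27 + 6.41×1.76)/(30.4 + 6.41) = 232.3/36.81 = 6.311 mg/L.

6.31 mg/L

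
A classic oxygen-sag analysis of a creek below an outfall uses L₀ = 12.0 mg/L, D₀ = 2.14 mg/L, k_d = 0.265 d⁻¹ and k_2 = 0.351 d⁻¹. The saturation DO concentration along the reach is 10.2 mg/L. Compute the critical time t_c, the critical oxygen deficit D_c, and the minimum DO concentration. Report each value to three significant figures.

t_c = [1/(k_2−k_d)] ln[(k_2/k_d)(1 − D₀(k_2−k_d)/(k_d L₀))]
= [1/(0.351−0.265)] ln[(0.351/0.265)(1 − 2.14×0.08600/(0.265×12.0))]
= (1/0.08600) ln[1.325 × 0.9421] = 11.63 × ln(1.248) = 11.63 × 0.2214 = 2.575 d.
D_c = (k_d/k_2) L₀ e^(−k_d t_c) = (0.265/0.351) × 12.0 × e^(−0.265×2.575) = 0.7550 × 12.0 × 0.5054 = 4.579 mg/L.
Minimum DO = C_s − D_c = 10.2 − 4.579 = 5.621 mg/L.

t_c ≈ 2.57 d; D_c ≈ 4.58 mg/L; min DO ≈ 5.62 mg/L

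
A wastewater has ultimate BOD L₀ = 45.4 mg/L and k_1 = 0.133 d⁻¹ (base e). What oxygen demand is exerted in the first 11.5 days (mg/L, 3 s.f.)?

y ≈ 35.6 mg/L

y_t = L₀(1 − e^(−k_1 t)) = 45.4 × (1 − e^(−0.133×11.5))
= 45.4 × (1 − 0.2166) = 45.4 × 0.7834 = 35.56 mg/L.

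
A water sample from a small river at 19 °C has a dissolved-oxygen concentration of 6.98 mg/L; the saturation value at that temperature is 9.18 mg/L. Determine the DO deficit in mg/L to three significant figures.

D ≈ 2.20 mg/L

D = C_s − C = 9.18 − 6.98 = 2.20 mg/L.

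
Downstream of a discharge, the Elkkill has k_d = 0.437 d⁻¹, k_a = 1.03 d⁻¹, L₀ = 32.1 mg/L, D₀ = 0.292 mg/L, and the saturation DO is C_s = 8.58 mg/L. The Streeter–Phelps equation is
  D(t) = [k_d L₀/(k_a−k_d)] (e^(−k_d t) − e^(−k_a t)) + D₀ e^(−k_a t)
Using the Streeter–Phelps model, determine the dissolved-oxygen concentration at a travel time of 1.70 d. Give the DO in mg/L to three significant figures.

k_d L₀/(k_a−k_d) = 0.437×32.1/(1.03−0.437) = 14.03/0.5930 = 23.66 mg/L.
e^(−k_d t) = e^(−0.437×1.700) = 0.4757; e^(−k_a t) = e^(−1.03×1.700) = 0.1736.
D = 23.66 × (0.4757 − 0.1736) + 0.292 × 0.1736 = 7.147 + 0.05069 = 7.198 mg/L.
DO = C_s − D = 8.58 − 7.198 = 1.382 mg/L.

DO ≈ 1.38 mg/L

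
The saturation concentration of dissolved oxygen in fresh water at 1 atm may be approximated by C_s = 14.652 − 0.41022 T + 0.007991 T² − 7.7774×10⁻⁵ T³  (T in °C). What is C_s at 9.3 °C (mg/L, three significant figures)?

C_s ≈ 11.5 mg/L

C_s = 14.652 − 0.41022×9.3 + 0.007991×9.3² − 7.7774×10⁻⁵×9.3³ = 11.47 mg/L.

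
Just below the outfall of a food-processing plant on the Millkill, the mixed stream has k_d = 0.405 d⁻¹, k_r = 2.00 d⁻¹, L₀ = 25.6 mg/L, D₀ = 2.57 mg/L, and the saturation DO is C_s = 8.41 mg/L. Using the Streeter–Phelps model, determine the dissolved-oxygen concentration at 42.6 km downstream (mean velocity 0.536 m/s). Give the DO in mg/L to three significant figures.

DO ≈ 4.56 mg/L

Travel time t = x/v = 42.6 km / (0.536 m/s) = 42600 m / 0.536 m/s = 79480 s = 0.9199 d.
k_d L₀/(k_r−k_d) = 0.405×25.6/(2.00−0.405) = 10.37/1.595 = 6.500 mg/L.
e^(−k_d t) = e^(−0.405×0.9199) = 0.6890; e^(−k_r t) = e^(−2.00×0.9199) = 0.1589.
D = 6.500 × (0.6890 − 0.1589) + 2.57 × 0.1589 = 3.446 + 0.4083 = 3.854 mg/L.
DO = C_s − D = 8.41 − 3.854 = 4.556 mg/L.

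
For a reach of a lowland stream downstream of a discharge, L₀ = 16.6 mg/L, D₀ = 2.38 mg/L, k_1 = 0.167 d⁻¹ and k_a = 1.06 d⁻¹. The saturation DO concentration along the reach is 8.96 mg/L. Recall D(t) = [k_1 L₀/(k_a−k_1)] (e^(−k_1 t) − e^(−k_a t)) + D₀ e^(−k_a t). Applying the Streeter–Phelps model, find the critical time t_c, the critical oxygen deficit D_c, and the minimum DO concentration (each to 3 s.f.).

t_c ≈ 0.440 d; D_c ≈ 2.43 mg/L; min DO ≈ 6.53 mg/L

With k_a/k_1 = 6.347 and 1 − D₀(k_a−k_1)/(k_1 L₀) = 0.2333,
t_c = ln(6.347 × 0.2333) / (1.06 − 0.167) = ln(1.481) / 0.8930 = 0.3928/0.8930 = 0.4398 d.
L(t_c) = L₀ e^(−k_1 t_c) = 16.6 × 0.9292 = 15.42 mg/L, and at the critical point k_a D_c = k_1 L, so D_c = (0.167/1.06) × 15.42 = 2.430 mg/L.
Minimum DO = C_s − D_c = 8.96 − 2.430 = 6.530 mg/L.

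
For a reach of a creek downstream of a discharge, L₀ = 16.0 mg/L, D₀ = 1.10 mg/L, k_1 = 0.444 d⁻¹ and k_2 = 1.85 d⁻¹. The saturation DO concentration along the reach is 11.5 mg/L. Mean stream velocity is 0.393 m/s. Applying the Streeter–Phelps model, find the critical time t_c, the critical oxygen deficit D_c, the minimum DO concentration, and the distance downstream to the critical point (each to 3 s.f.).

t_c ≈ 0.840 d; D_c ≈ 2.64 mg/L; min DO ≈ 8.86 mg/L; x_c ≈ 28.5 km

At the critical point dD/dt = 0, so k_1 L₀ e^(−k_1 t) = k_2 D. Substituting D(t) from the Streeter–Phelps equation and solving for t gives
t_c = ln[(k_2/k_1)(1 − D₀(k_2−k_1)/(k_1 L₀))] / (k_2−k_1).
Here k_2−k_1 = 1.406 d⁻¹ and 1 − D₀(k_2−k_1)/(k_1 L₀) = 1 − 1.10×1.406/(0.444×16.0) = 0.7823, so
t_c = ln(4.167 × 0.7823) / 1.406 = 1.182 / 1.406 = 0.8404 d.
L(t_c) = L₀ e^(−k_1 t_c) = 16.0 × 0.6886 = 11.02 mg/L, and at the critical point k_2 D_c = k_1 L, so D_c = (0.444/1.85) × 11.02 = 2.644 mg/L.
Minimum DO = C_s − D_c = 11.5 − 2.644 = 8.856 mg/L.
x_c = v t_c = 0.393 m/s × 0.8404 d × 86400 s/d = 28540 m ≈ 28.5 km.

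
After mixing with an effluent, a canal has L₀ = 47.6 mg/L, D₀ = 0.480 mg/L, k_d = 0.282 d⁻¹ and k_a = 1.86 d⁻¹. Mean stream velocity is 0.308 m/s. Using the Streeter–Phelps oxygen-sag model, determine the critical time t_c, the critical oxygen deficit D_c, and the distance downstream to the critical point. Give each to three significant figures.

t_c ≈ 1.16 d; D_c ≈ 5.21 mg/L; x_c ≈ 30.8 km

With k_a/k_d = 6.596 and 1 − D₀(k_a−k_d)/(k_d L₀) = 0.9436,
t_c = ln(6.596 × 0.9436) / (1.86 − 0.282) = ln(6.224) / 1.578 = 1.828/1.578 = 1.159 d.
L(t_c) = L₀ e^(−k_d t_c) = 47.6 × 0.7213 = 34.33 mg/L, and at the critical point k_a D_c = k_d L, so D_c = (0.282/1.86) × 34.33 = 5.205 mg/L.
x_c = v t_c = 0.308 m/s × 1.159 d × 86400 s/d = 30830 m ≈ 30.8 km.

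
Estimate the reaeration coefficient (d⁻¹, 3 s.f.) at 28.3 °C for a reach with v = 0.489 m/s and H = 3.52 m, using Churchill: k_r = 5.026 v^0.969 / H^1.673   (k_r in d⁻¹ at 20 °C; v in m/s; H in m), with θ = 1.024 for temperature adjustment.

k_r ≈ 0.373 d⁻¹

k_r(20) = 5.026 × 0.489^0.969 / 3.52^1.673 = 5.026 × 0.5000 / 8.210 = 0.3061 d⁻¹.
k_r(28.3) = 0.3061 × 1.024^(28.3−20) = 0.3061 × 1.218 = 0.3726 d⁻¹.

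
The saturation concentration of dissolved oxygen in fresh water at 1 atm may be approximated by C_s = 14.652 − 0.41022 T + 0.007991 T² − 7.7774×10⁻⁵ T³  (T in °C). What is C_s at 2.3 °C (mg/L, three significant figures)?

C_s ≈ 13.7 mg/L

C_s = 14.652 − 0.41022×2.3 + 0.007991×2.3² − 7.7774×10⁻⁵×2.3³ = 13.75 mg/L.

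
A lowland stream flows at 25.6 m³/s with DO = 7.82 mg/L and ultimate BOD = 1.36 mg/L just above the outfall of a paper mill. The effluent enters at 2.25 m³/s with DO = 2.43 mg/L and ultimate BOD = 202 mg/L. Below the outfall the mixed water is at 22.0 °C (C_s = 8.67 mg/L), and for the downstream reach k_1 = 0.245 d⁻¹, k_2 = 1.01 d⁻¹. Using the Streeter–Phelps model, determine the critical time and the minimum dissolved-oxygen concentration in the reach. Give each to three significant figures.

Mixed DO = (25.6×7.82 + 2.25×2.43)/(25.6+2.25) = 205.7/27.85 = 7.385 mg/L.
Mixed L₀ = (25.6×1.36 + 2.25×202)/(27.85) = 489.3/27.85 = 17.57 mg/L.
Initial deficit D₀ = C_s − DO₀ = 8.67 − 7.385 = 1.285 mg/L.
t_c = (1/0.7650) ln[(1.01/0.245)(1 − 1.285×0.7650/(0.245×17.57))] = 1.307 × ln(3.181) = 1.513 d.
D_c = (0.245/1.01) × 17.57 × e^(−0.245×1.513) = 0.2426 × 17.57 × 0.6903 = 2.942 mg/L.
Minimum DO = 8.67 − 2.942 = 5.728 mg/L.

t_c ≈ 1.51 d; minimum DO ≈ 5.73 mg/L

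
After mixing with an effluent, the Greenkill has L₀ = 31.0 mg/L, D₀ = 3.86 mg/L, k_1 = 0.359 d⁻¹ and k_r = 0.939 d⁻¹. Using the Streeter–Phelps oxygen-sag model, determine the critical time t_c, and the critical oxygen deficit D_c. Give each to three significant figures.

t_c = [1/(k_r−k_1)] ln[(k_r/k_1)(1 − D₀(k_r−k_1)/(k_1 L₀))]
= [1/(0.939−0.359)] ln[(0.939/0.359)(1 − 3.86×0.5800/(0.359×31.0))]
= (1/0.5800) ln[2.616 × 0.7988] = 1.724 × ln(2.089) = 1.724 × 0.7369 = 1.270 d.
D_c = (k_1/k_r) L₀ e^(−k_1 t_c) = (0.359/0.939) × 31.0 × e^(−0.359×1.270) = 0.3823 × 31.0 × 0.6337 = 7.511 mg/L.

t_c ≈ 1.27 d; D_c ≈ 7.51 mg/L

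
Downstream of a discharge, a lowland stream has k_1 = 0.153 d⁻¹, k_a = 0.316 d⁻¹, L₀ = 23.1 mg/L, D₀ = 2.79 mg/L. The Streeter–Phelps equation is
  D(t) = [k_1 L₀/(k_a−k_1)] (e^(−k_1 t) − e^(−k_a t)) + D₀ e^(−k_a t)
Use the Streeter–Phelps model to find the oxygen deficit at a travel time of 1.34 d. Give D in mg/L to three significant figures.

D ≈ 5.29 mg/L

k_1 L₀/(k_a−k_1) = 0.153×23.1/(0.316−0.153) = 3.534/0.1630 = 21.68 mg/L.
e^(−k_1 t) = e^(−0.153×1.340) = 0.8146; e^(−k_a t) = e^(−0.316×1.340) = 0.6548.
D = 21.68 × (0.8146 − 0.6548) + 2.79 × 0.6548 = 3.466 + 1.827 = 5.293 mg/L.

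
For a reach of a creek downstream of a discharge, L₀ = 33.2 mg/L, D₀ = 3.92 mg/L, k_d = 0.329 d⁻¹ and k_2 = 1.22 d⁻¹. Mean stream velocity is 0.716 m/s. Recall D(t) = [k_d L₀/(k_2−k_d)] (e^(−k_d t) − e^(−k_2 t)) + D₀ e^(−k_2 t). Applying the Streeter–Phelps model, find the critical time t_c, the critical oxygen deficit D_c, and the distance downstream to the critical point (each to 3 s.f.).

At the critical point dD/dt = 0, so k_d L₀ e^(−k_d t) = k_2 D. Substituting D(t) from the Streeter–Phelps equation and solving for t gives
t_c = ln[(k_2/k_d)(1 − D₀(k_2−k_d)/(k_d L₀))] / (k_2−k_d).
Here k_2−k_d = 0.8910 d⁻¹ and 1 − D₀(k_2−k_d)/(k_d L₀) = 1 − 3.92×0.8910/(0.329×33.2) = 0.6802, so
t_c = ln(3.708 × 0.6802) / 0.8910 = 0.9252 / 0.8910 = 1.038 d.
L(t_c) = L₀ e^(−k_d t_c) = 33.2 × 0.7106 = 23.59 mg/L, and at the critical point k_2 D_c = k_d L, so D_c = (0.329/1.22) × 23.59 = 6.362 mg/L.
x_c = v t_c = 0.716 m/s × 1.038 d × 86400 s/d = 64240 m ≈ 64.2 km.

t_c ≈ 1.04 d; D_c ≈ 6.36 mg/L; x_c ≈ 64.2 km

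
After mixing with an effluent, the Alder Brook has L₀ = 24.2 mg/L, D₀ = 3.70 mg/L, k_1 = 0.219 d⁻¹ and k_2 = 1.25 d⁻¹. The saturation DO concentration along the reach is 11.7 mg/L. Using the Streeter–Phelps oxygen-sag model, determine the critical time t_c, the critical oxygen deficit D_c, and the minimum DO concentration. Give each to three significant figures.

With k_2/k_1 = 5.708 and 1 − D₀(k_2−k_1)/(k_1 L₀) = 0.2802,
t_c = ln(5.708 × 0.2802) / (1.25 − 0.219) = ln(1.599) / 1.031 = 0.4696/1.031 = 0.4555 d.
D_c = (k_1/k_2) L₀ e^(−k_1 t_c) = (0.219/1.25) × 24.2 × e^(−0.219×0.4555) = 0.1752 × 24.2 × 0.9051 = 3.837 mg/L.
Minimum DO = C_s − D_c = 11.7 − 3.837 = 7.863 mg/L.

t_c ≈ 0.456 d; D_c ≈ 3.84 mg/L; min DO ≈ 7.86 mg/L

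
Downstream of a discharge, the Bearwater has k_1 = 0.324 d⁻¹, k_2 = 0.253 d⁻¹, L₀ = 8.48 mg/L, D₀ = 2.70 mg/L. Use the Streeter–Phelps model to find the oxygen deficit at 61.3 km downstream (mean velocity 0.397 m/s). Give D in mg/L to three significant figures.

D ≈ 4.65 mg/L

Travel time t = x/v = 61.3 km / (0.397 m/s) = 61300 m / 0.397 m/s = 154400 s = 1.787 d.
k_1 L₀/(k_2−k_1) = 0.324×8.48/(0.253−0.324) = 2.748/-0.07100 = -38.70 mg/L.
e^(−k_1 t) = e^(−0.324×1.787) = 0.5604; e^(−k_2 t) = e^(−0.253×1.787) = 0.6363.
D = -38.70 × (0.5604 − 0.6363) + 2.70 × 0.6363 = 2.934 + 1.718 = 4.652 mg/L.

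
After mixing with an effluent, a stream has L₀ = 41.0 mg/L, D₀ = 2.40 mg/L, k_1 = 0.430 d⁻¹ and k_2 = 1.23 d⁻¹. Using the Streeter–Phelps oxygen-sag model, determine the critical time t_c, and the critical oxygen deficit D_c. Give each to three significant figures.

t_c ≈ 1.17 d; D_c ≈ 8.67 mg/L

t_c = [1/(k_2−k_1)] ln[(k_2/k_1)(1 − D₀(k_2−k_1)/(k_1 L₀))]
= [1/(1.23−0.430)] ln[(1.23/0.430)(1 − 2.40×0.8000/(0.430×41.0))]
= (1/0.8000) ln[2.860 × 0.8911] = 1.250 × ln(2.549) = 1.250 × 0.9357 = 1.170 d.
L(t_c) = L₀ e^(−k_1 t_c) = 41.0 × 0.6048 = 24.80 mg/L, and at the critical point k_2 D_c = k_1 L, so D_c = (0.430/1.23) × 24.80 = 8.668 mg/L.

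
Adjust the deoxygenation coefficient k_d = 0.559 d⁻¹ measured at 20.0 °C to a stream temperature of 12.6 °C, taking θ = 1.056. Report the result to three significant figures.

k_d ≈ 0.374 d⁻¹

k_d(T₂) = k_d(T₁) · θ^(T₂−T₁) = 0.559 × 1.056^(12.6−20.0)
= 0.559 × 1.056^-7.40 = 0.559 × 0.6682 = 0.3735 d⁻¹.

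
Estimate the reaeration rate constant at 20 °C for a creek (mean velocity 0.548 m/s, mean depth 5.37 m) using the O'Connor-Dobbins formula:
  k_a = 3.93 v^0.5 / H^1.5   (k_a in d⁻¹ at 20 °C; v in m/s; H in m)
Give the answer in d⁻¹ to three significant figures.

k_a ≈ 0.234 d⁻¹

k_a = 3.93 × 0.548^0.5 / 5.37^1.5 = 3.93 × 0.7403 / 12.44 = 0.2338 d⁻¹.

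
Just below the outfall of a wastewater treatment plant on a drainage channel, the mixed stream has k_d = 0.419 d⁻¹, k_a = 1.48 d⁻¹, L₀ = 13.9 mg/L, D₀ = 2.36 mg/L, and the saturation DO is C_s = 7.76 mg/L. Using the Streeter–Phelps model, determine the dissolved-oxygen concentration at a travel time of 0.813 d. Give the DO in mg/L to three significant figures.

k_d L₀/(k_a−k_d) = 0.419×13.9/(1.48−0.419) = 5.824/1.061 = 5.489 mg/L.
e^(−k_d t) = e^(−0.419×0.8130) = 0.7113; e^(−k_a t) = e^(−1.48×0.8130) = 0.3002.
D = 5.489 × (0.7113 − 0.3002) + 2.36 × 0.3002 = 2.257 + 0.7085 = 2.965 mg/L.
DO = C_s − D = 7.76 − 2.965 = 4.795 mg/L.

DO ≈ 4.79 mg/L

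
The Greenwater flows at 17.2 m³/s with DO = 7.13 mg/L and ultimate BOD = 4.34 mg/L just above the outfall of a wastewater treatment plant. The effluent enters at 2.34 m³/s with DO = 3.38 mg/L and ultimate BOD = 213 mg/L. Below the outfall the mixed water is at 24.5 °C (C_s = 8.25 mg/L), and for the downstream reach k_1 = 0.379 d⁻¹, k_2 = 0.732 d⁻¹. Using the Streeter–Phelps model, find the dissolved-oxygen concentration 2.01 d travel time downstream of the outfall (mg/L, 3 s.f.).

DO ≈ 0.420 mg/L

Mixed DO = (17.2×7.13 + 2.34×3.38)/(17.2+2.34) = 130.5/19.54 = 6.681 mg/L.
Mixed L₀ = (17.2×4.34 + 2.34×213)/(19.54) = 573.1/19.54 = 29.33 mg/L.
Initial deficit D₀ = C_s − DO₀ = 8.25 − 6.681 = 1.569 mg/L.
D(2.01) = [0.379×29.33/(0.732−0.379)](e^(−0.379×2.01) − e^(−0.732×2.01)) + 1.569 e^(−0.732×2.01)
= 31.49 × (0.4668 − 0.2296) + 1.569 × 0.2296 = 7.830 mg/L.
DO = 8.25 − 7.830 = 0.4205 mg/L.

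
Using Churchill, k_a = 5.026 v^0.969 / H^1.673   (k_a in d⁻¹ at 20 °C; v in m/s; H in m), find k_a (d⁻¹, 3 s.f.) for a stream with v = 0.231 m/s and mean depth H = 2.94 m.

k_a ≈ 0.200 d⁻¹

k_a = 5.026 × 0.231^0.969 / 2.94^1.673 = 5.026 × 0.2417 / 6.075 = 0.2000 d⁻¹.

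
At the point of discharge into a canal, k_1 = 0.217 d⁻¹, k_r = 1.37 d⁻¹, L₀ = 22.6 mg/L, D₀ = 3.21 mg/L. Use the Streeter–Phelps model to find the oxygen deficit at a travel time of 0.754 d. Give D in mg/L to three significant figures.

k_1 L₀/(k_r−k_1) = 0.217×22.6/(1.37−0.217) = 4.904/1.153 = 4.253 mg/L.
e^(−k_1 t) = e^(−0.217×0.7540) = 0.8491; e^(−k_r t) = e^(−1.37×0.7540) = 0.3559.
D = 4.253 × (0.8491 − 0.3559) + 3.21 × 0.3559 = 2.097 + 1.143 = 3.240 mg/L.

D ≈ 3.24 mg/L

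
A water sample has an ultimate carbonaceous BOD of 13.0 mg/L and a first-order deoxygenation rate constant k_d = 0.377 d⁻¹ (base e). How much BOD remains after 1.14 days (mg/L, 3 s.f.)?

L ≈ 8.46 mg/L

L_t = L₀ e^(−k_d t) = 13.0 × e^(−0.377×1.14) = 13.0 × 0.6507 = 8.458 mg/L.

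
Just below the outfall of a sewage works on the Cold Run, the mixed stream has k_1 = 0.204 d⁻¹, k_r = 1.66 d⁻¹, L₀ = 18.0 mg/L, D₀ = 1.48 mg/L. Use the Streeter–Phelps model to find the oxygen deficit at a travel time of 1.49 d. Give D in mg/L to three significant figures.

D ≈ 1.77 mg/L

k_1 L₀/(k_r−k_1) = 0.204×18.0/(1.66−0.204) = 3.672/1.456 = 2.522 mg/L.
e^(−k_1 t) = e^(−0.204×1.490) = 0.7379; e^(−k_r t) = e^(−1.66×1.490) = 0.08430.
D = 2.522 × (0.7379 − 0.08430) + 1.48 × 0.08430 = 1.648 + 0.1248 = 1.773 mg/L.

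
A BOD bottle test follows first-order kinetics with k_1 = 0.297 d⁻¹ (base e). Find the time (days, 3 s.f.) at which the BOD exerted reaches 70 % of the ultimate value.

y/L₀ = 1 − e^(−k_1 t) = 0.70 ⇒ e^(−k_1 t) = 0.300
t = −ln(0.300) / 0.297 = 1.204 / 0.297 = 4.054 d.

t ≈ 4.05 d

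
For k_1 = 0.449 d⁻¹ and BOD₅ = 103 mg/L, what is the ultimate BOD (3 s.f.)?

BOD₅ = L₀(1 − e^(−5k_1)) ⇒ L₀ = BOD₅ / (1 − e^(−5×0.449))
= 103 / (1 − 0.1059) = 103 / 0.8941 = 115.2 mg/L.

L₀ ≈ 115 mg/L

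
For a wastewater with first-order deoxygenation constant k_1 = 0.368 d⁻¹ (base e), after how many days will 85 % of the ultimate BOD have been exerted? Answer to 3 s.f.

y/L₀ = 1 − e^(−k_1 t) = 0.85 ⇒ e^(−k_1 t) = 0.150
t = −ln(0.150) / 0.368 = 1.897 / 0.368 = 5.155 d.

t ≈ 5.16 d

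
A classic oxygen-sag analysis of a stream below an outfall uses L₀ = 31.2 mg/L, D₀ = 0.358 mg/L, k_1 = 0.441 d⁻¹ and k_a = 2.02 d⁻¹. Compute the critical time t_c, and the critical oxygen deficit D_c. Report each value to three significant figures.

t_c = [1/(k_a−k_1)] ln[(k_a/k_1)(1 − D₀(k_a−k_1)/(k_1 L₀))]
= [1/(2.02−0.441)] ln[(2.02/0.441)(1 − 0.358×1.579/(0.441×31.2))]
= (1/1.579) ln[4.580 × 0.9589] = 0.6333 × ln(4.392) = 0.6333 × 1.480 = 0.9372 d.
L(t_c) = L₀ e^(−k_1 t_c) = 31.2 × 0.6615 = 20.64 mg/L, and at the critical point k_a D_c = k_1 L, so D_c = (0.441/2.02) × 20.64 = 4.506 mg/L.

t_c ≈ 0.937 d; D_c ≈ 4.51 mg/L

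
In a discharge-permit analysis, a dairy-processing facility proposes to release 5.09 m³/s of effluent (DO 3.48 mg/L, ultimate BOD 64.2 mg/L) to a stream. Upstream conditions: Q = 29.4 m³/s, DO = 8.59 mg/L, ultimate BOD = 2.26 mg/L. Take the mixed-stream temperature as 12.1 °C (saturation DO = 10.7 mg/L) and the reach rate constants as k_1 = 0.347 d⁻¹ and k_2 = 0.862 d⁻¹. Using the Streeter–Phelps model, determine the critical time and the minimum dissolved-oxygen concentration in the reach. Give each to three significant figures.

t_c ≈ 0.861 d; minimum DO ≈ 7.30 mg/L

Mixed DO = (29.4×8.59 + 5.09×3.48)/(29.4+5.09) = 270.3/34.49 = 7.836 mg/L.
Mixed L₀ = (29.4×2.26 + 5.09×64.2)/(34.49) = 393.2/34.49 = 11.40 mg/L.
Initial deficit D₀ = C_s − DO₀ = 10.7 − 7.836 = 2.864 mg/L.
t_c = (1/0.5150) ln[(0.862/0.347)(1 − 2.864×0.5150/(0.347×11.40))] = 1.942 × ln(1.558) = 0.8609 d.
D_c = (0.347/0.862) × 11.40 × e^(−0.347×0.8609) = 0.4026 × 11.40 × 0.7418 = 3.404 mg/L.
Minimum DO = 10.7 − 3.404 = 7.296 mg/L.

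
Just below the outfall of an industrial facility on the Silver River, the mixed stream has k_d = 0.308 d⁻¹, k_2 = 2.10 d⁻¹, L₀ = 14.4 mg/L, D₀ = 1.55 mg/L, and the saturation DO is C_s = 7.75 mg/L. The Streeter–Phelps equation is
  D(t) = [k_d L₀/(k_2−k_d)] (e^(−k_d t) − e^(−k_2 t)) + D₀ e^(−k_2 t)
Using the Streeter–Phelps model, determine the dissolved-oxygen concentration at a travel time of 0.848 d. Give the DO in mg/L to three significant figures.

k_d L₀/(k_2−k_d) = 0.308×14.4/(2.10−0.308) = 4.435/1.792 = 2.475 mg/L.
e^(−k_d t) = e^(−0.308×0.8480) = 0.7701; e^(−k_2 t) = e^(−2.10×0.8480) = 0.1685.
D = 2.475 × (0.7701 − 0.1685) + 1.55 × 0.1685 = 1.489 + 0.2612 = 1.750 mg/L.
DO = C_s − D = 7.75 − 1.750 = 6.000 mg/L.

DO ≈ 6.00 mg/L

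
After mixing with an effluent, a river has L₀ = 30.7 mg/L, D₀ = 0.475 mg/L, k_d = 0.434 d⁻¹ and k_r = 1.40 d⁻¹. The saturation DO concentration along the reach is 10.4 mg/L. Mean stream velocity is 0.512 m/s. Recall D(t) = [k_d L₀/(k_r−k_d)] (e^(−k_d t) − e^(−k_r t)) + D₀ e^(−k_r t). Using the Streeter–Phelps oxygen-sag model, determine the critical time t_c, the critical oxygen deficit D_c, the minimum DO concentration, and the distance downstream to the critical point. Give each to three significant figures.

t_c ≈ 1.18 d; D_c ≈ 5.71 mg/L; min DO ≈ 4.69 mg/L; x_c ≈ 52.0 km

At the critical point dD/dt = 0, so k_d L₀ e^(−k_d t) = k_r D. Substituting D(t) from the Streeter–Phelps equation and solving for t gives
t_c = ln[(k_r/k_d)(1 − D₀(k_r−k_d)/(k_d L₀))] / (k_r−k_d).
Here k_r−k_d = 0.9660 d⁻¹ and 1 − D₀(k_r−k_d)/(k_d L₀) = 1 − 0.475×0.9660/(0.434×30.7) = 0.9656, so
t_c = ln(3.226 × 0.9656) / 0.9660 = 1.136 / 0.9660 = 1.176 d.
L(t_c) = L₀ e^(−k_d t_c) = 30.7 × 0.6002 = 18.43 mg/L, and at the critical point k_r D_c = k_d L, so D_c = (0.434/1.40) × 18.43 = 5.712 mg/L.
Minimum DO = C_s − D_c = 10.4 − 5.712 = 4.688 mg/L.
x_c = v t_c = 0.512 m/s × 1.176 d × 86400 s/d = 52030 m ≈ 52.0 km.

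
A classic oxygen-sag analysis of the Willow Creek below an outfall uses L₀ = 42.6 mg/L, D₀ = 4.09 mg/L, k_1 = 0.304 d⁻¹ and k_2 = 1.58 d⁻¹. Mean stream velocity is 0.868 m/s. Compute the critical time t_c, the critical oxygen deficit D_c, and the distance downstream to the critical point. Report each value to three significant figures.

With k_2/k_1 = 5.197 and 1 − D₀(k_2−k_1)/(k_1 L₀) = 0.5970,
t_c = ln(5.197 × 0.5970) / (1.58 − 0.304) = ln(3.103) / 1.276 = 1.132/1.276 = 0.8874 d.
L(t_c) = L₀ e^(−k_1 t_c) = 42.6 × 0.7636 = 32.53 mg/L, and at the critical point k_2 D_c = k_1 L, so D_c = (0.304/1.58) × 32.53 = 6.258 mg/L.
x_c = v t_c = 0.868 m/s × 0.8874 d × 86400 s/d = 66550 m ≈ 66.6 km.

t_c ≈ 0.887 d; D_c ≈ 6.26 mg/L; x_c ≈ 66.6 km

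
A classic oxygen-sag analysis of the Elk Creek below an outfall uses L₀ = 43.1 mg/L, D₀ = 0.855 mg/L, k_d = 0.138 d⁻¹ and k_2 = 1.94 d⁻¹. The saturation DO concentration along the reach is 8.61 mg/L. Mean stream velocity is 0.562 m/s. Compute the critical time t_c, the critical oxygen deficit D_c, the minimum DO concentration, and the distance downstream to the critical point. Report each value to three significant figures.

With k_2/k_d = 14.06 and 1 − D₀(k_2−k_d)/(k_d L₀) = 0.7410,
t_c = ln(14.06 × 0.7410) / (1.94 − 0.138) = ln(10.42) / 1.802 = 2.343/1.802 = 1.300 d.
D_c = (k_d/k_2) L₀ e^(−k_d t_c) = (0.138/1.94) × 43.1 × e^(−0.138×1.300) = 0.07113 × 43.1 × 0.8357 = 2.562 mg/L.
Minimum DO = C_s − D_c = 8.61 − 2.562 = 6.048 mg/L.
x_c = v t_c = 0.562 m/s × 1.300 d × 86400 s/d = 63140 m ≈ 63.1 km.

t_c ≈ 1.30 d; D_c ≈ 2.56 mg/L; min DO ≈ 6.05 mg/L; x_c ≈ 63.1 km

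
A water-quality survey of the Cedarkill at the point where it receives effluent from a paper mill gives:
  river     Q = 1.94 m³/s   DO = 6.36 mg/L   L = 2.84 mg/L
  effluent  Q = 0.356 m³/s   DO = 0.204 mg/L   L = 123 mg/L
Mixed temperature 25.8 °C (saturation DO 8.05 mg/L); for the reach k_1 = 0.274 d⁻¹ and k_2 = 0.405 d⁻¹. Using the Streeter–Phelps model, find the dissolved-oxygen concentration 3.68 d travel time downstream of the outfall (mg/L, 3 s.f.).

Mixed DO = (1.94×6.36 + 0.356×0.204)/(1.94+0.356) = 12.41/2.296 = 5.405 mg/L.
Mixed L₀ = (1.94×2.84 + 0.356×123)/(2.296) = 49.30/2.296 = 21.47 mg/L.
Initial deficit D₀ = C_s − DO₀ = 8.05 − 5.405 = 2.645 mg/L.
D(3.68) = [0.274×21.47/(0.405−0.274)](e^(−0.274×3.68) − e^(−0.405×3.68)) + 2.645 e^(−0.405×3.68)
= 44.91 × (0.3648 − 0.2253) + 2.645 × 0.2253 = 6.863 mg/L.
DO = 8.05 − 6.863 = 1.187 mg/L.

DO ≈ 1.19 mg/L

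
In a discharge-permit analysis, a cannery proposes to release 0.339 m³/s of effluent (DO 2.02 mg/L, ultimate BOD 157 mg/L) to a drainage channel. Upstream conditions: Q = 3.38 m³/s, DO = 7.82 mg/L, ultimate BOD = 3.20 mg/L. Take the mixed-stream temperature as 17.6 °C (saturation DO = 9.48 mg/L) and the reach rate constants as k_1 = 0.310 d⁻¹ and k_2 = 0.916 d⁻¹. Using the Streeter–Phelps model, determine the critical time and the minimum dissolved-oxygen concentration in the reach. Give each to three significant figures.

Mixed DO = (3.38×7.82 + 0.339×2.02)/(3.38+0.339) = 27.12/3.719 = 7.291 mg/L.
Mixed L₀ = (3.38×3.20 + 0.339×157)/(3.719) = 64.04/3.719 = 17.22 mg/L.
Initial deficit D₀ = C_s − DO₀ = 9.48 − 7.291 = 2.189 mg/L.
t_c = (1/0.6060) ln[(0.916/0.310)(1 − 2.189×0.6060/(0.310×17.22))] = 1.650 × ln(2.221) = 1.316 d.
D_c = (0.310/0.916) × 17.22 × e^(−0.310×1.316) = 0.3384 × 17.22 × 0.6649 = 3.875 mg/L.
Minimum DO = 9.48 − 3.875 = 5.605 mg/L.

t_c ≈ 1.32 d; minimum DO ≈ 5.61 mg/L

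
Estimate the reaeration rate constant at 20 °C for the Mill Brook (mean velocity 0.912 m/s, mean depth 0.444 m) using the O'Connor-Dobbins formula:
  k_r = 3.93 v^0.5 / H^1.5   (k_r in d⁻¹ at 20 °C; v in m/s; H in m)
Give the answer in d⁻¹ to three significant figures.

k_r ≈ 12.7 d⁻¹

k_r = 3.93 × 0.912^0.5 / 0.444^1.5 = 3.93 × 0.9550 / 0.2959 = 12.69 d⁻¹.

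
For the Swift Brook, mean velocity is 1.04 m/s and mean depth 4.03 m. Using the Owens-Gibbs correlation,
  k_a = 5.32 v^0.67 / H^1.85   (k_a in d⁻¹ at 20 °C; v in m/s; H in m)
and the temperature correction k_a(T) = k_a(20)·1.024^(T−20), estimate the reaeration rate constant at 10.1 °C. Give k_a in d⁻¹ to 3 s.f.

k_a ≈ 0.328 d⁻¹

k_a(20) = 5.32 × 1.04^0.67 / 4.03^1.85 = 5.32 × 1.027 / 13.18 = 0.4145 d⁻¹.
k_a(10.1) = 0.4145 × 1.024^(10.1−20) = 0.4145 × 0.7907 = 0.3277 d⁻¹.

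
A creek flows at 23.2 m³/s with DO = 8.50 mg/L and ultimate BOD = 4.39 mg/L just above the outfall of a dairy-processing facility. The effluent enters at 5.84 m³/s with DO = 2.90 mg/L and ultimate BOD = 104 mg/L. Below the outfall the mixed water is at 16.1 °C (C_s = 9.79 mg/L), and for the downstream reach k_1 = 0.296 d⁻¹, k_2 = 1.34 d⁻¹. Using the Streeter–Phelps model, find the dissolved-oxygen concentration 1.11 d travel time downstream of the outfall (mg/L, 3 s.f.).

DO ≈ 5.82 mg/L

Mixed DO = (23.2×8.50 + 5.84×2.90)/(23.2+5.84) = 214.1/29.04 = 7.374 mg/L.
Mixed L₀ = (23.2×4.39 + 5.84×104)/(29.04) = 709.2/29.04 = 24.42 mg/L.
Initial deficit D₀ = C_s − DO₀ = 9.79 − 7.374 = 2.416 mg/L.
D(1.11) = [0.296×24.42/(1.34−0.296)](e^(−0.296×1.11) − e^(−1.34×1.11)) + 2.416 e^(−1.34×1.11)
= 6.924 × (0.7200 − 0.2260) + 2.416 × 0.2260 = 3.967 mg/L.
DO = 9.79 − 3.967 = 5.823 mg/L.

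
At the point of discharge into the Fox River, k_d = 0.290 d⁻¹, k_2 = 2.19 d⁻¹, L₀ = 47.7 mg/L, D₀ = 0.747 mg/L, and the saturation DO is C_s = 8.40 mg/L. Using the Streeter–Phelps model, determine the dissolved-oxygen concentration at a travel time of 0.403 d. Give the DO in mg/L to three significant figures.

k_d L₀/(k_2−k_d) = 0.290×47.7/(2.19−0.290) = 13.83/1.900 = 7.281 mg/L.
e^(−k_d t) = e^(−0.290×0.4030) = 0.8897; e^(−k_2 t) = e^(−2.19×0.4030) = 0.4137.
D = 7.281 × (0.8897 − 0.4137) + 0.747 × 0.4137 = 3.465 + 0.3090 = 3.774 mg/L.
DO = C_s − D = 8.40 − 3.774 = 4.626 mg/L.

DO ≈ 4.63 mg/L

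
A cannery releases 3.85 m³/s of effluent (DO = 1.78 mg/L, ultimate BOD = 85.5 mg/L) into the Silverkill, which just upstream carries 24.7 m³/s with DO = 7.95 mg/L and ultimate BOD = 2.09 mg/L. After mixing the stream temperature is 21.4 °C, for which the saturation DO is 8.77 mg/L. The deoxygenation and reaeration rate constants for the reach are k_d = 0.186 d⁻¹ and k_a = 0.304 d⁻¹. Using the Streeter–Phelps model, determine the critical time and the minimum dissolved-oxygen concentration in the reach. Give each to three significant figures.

t_c ≈ 3.47 d; minimum DO ≈ 4.49 mg/L

Mixed DO = (24.7×7.95 + 3.85×1.78)/(24.7+3.85) = 203.2/28.55 = 7.118 mg/L.
Mixed L₀ = (24.7×2.09 + 3.85×85.5)/(28.55) = 380.8/28.55 = 13.34 mg/L.
Initial deficit D₀ = C_s − DO₀ = 8.77 − 7.118 = 1.652 mg/L.
t_c = (1/0.1180) ln[(0.304/0.186)(1 − 1.652×0.1180/(0.186×13.34))] = 8.475 × ln(1.506) = 3.470 d.
D_c = (0.186/0.304) × 13.34 × e^(−0.186×3.470) = 0.6118 × 13.34 × 0.5245 = 4.280 mg/L.
Minimum DO = 8.77 − 4.280 = 4.490 mg/L.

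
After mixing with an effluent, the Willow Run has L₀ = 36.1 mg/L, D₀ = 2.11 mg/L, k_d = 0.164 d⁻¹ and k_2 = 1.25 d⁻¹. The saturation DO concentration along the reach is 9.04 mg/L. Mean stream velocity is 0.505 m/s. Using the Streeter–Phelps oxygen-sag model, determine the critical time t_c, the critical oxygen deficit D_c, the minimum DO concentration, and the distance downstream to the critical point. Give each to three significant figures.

At the critical point dD/dt = 0, so k_d L₀ e^(−k_d t) = k_2 D. Substituting D(t) from the Streeter–Phelps equation and solving for t gives
t_c = ln[(k_2/k_d)(1 − D₀(k_2−k_d)/(k_d L₀))] / (k_2−k_d).
Here k_2−k_d = 1.086 d⁻¹ and 1 − D₀(k_2−k_d)/(k_d L₀) = 1 − 2.11×1.086/(0.164×36.1) = 0.6130, so
t_c = ln(7.622 × 0.6130) / 1.086 = 1.542 / 1.086 = 1.419 d.
L(t_c) = L₀ e^(−k_d t_c) = 36.1 × 0.7923 = 28.60 mg/L, and at the critical point k_2 D_c = k_d L, so D_c = (0.164/1.25) × 28.60 = 3.753 mg/L.
Minimum DO = C_s − D_c = 9.04 − 3.753 = 5.287 mg/L.
x_c = v t_c = 0.505 m/s × 1.419 d × 86400 s/d = 61940 m ≈ 61.9 km.

t_c ≈ 1.42 d; D_c ≈ 3.75 mg/L; min DO ≈ 5.29 mg/L; x_c ≈ 61.9 km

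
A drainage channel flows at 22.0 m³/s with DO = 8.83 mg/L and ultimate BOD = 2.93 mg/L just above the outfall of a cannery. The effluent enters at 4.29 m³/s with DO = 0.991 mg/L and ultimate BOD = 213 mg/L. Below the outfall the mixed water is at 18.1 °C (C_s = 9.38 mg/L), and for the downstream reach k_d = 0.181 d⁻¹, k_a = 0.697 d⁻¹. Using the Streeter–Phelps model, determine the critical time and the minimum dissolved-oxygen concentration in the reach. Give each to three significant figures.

t_c ≈ 2.32 d; minimum DO ≈ 3.03 mg/L

Mixed DO = (22.0×8.83 + 4.29×0.991)/(22.0+4.29) = 198.5/26.29 = 7.551 mg/L.
Mixed L₀ = (22.0×2.93 + 4.29×213)/(26.29) = 978.2/26.29 = 37.21 mg/L.
Initial deficit D₀ = C_s − DO₀ = 9.38 − 7.551 = 1.829 mg/L.
t_c = (1/0.5160) ln[(0.697/0.181)(1 − 1.829×0.5160/(0.181×37.21))] = 1.938 × ln(3.311) = 2.320 d.
D_c = (0.181/0.697) × 37.21 × e^(−0.181×2.320) = 0.2597 × 37.21 × 0.6571 = 6.349 mg/L.
Minimum DO = 9.38 − 6.349 = 3.031 mg/L.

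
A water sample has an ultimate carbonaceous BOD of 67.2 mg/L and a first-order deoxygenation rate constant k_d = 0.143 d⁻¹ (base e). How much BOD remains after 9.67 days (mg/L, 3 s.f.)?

L_t = L₀ e^(−k_d t) = 67.2 × e^(−0.143×9.67) = 67.2 × 0.2509 = 16.86 mg/L.

L ≈ 16.9 mg/L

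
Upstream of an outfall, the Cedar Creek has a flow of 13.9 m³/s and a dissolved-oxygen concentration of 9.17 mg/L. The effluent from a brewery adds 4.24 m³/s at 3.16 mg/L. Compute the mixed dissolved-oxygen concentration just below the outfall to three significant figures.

Flow-weighted mixing: C = (Q_r C_r + Q_w C_w)/(Q_r + Q_w)
= (13.9×9.17 + 4.24×3.16)/(13.9 + 4.24) = 140.9/18.14 = 7.765 mg/L.

7.77 mg/L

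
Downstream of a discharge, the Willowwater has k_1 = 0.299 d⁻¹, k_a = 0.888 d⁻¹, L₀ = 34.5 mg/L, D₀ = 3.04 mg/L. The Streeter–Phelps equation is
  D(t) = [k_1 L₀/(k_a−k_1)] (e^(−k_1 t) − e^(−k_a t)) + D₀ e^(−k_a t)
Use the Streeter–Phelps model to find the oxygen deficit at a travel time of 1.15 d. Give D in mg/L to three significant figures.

D ≈ 7.20 mg/L

k_1 L₀/(k_a−k_1) = 0.299×34.5/(0.888−0.299) = 10.32/0.5890 = 17.51 mg/L.
e^(−k_1 t) = e^(−0.299×1.150) = 0.7090; e^(−k_a t) = e^(−0.888×1.150) = 0.3602.
D = 17.51 × (0.7090 − 0.3602) + 3.04 × 0.3602 = 6.110 + 1.095 = 7.205 mg/L.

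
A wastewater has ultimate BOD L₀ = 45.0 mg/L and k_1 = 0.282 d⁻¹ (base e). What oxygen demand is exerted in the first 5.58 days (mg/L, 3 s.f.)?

y ≈ 35.7 mg/L

y_t = L₀(1 − e^(−k_1 t)) = 45.0 × (1 − e^(−0.282×5.58))
= 45.0 × (1 − 0.2073) = 45.0 × 0.7927 = 35.67 mg/L.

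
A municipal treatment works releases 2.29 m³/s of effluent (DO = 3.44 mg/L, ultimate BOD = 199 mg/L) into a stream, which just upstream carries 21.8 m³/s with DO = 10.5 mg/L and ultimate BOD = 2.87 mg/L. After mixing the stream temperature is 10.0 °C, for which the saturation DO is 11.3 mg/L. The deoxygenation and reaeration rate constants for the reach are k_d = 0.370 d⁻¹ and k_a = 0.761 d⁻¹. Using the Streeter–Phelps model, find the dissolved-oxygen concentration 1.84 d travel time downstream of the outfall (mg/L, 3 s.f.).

DO ≈ 5.65 mg/L

Mixed DO = (21.8×10.5 + 2.29×3.44)/(21.8+2.29) = 236.8/24.09 = 9.829 mg/L.
Mixed L₀ = (21.8×2.87 + 2.29×199)/(24.09) = 518.3/24.09 = 21.51 mg/L.
Initial deficit D₀ = C_s − DO₀ = 11.3 − 9.829 = 1.471 mg/L.
D(1.84) = [0.370×21.51/(0.761−0.370)](e^(−0.370×1.84) − e^(−0.761×1.84)) + 1.471 e^(−0.761×1.84)
= 20.36 × (0.5062 − 0.2465) + 1.471 × 0.2465 = 5.649 mg/L.
DO = 11.3 − 5.649 = 5.651 mg/L.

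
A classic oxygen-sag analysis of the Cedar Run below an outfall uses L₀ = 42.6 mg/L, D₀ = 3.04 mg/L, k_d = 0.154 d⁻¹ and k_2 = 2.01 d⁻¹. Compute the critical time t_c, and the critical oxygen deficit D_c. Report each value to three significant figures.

With k_2/k_d = 13.05 and 1 − D₀(k_2−k_d)/(k_d L₀) = 0.1400,
t_c = ln(13.05 × 0.1400) / (2.01 − 0.154) = ln(1.827) / 1.856 = 0.6025/1.856 = 0.3246 d.
L(t_c) = L₀ e^(−k_d t_c) = 42.6 × 0.9512 = 40.52 mg/L, and at the critical point k_2 D_c = k_d L, so D_c = (0.154/2.01) × 40.52 = 3.105 mg/L.

t_c ≈ 0.325 d; D_c ≈ 3.10 mg/L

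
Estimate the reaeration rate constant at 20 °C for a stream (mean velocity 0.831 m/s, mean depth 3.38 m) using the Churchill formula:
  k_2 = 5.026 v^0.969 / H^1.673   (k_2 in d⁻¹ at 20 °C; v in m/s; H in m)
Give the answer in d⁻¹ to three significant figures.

k_2 = 5.026 × 0.831^0.969 / 3.38^1.673 = 5.026 × 0.8358 / 7.671 = 0.5476 d⁻¹.

k_2 ≈ 0.548 d⁻¹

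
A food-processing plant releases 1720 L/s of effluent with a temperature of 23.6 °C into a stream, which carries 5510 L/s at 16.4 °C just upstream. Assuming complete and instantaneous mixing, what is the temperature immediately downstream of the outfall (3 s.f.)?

18.1 °C

Flow-weighted mixing: C = (Q_r C_r + Q_w C_w)/(Q_r + Q_w)
= (5510×16.4 + 1720×23.6)/(5510 + 1720) = 131000/7230 = 18.11 °C.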